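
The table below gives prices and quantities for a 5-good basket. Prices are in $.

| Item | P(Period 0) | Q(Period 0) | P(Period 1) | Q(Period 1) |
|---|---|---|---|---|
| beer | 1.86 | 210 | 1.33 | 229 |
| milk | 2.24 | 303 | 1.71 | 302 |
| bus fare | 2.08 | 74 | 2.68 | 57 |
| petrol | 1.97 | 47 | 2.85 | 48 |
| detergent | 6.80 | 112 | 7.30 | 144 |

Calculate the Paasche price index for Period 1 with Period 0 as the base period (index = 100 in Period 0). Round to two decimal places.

94.20

Paasche price index uses current-period quantities as weights.
ΣP(Period 1)·Q(Period 1) = 1.33×229 + 1.71×302 + 2.68×57 + 2.85×48 + 7.30×144 = 304.57 + 516.42 + 152.76 + 136.8 + 1051.2 = 2161.75
ΣP(Period 0)·Q(Period 1) = 1.86×229 + 2.24×302 + 2.08×57 + 1.97×48 + 6.80×144 = 425.94 + 676.48 + 118.56 + 94.56 + 979.2 = 2294.74
Index = 2161.75 / 2294.74 × 100 = 94.2046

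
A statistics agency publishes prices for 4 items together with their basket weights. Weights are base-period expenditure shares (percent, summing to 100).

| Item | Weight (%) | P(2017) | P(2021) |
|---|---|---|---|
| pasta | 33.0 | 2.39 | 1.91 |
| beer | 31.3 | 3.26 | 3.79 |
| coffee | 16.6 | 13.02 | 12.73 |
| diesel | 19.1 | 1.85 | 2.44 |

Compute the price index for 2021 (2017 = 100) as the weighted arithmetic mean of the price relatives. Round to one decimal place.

pasta: 33.0 × (1.91/2.39) = 33.0 × 0.799163 = 26.3724
beer: 31.3 × (3.79/3.26) = 31.3 × 1.162577 = 36.3887
coffee: 16.6 × (12.73/13.02) = 16.6 × 0.977727 = 16.2303
diesel: 19.1 × (2.44/1.85) = 19.1 × 1.318919 = 25.1914
Index = Σ wᵢ·(p₁ᵢ/p₀ᵢ) = 26.3724 + 36.3887 + 16.2303 + 25.1914 = 104.1826

104.2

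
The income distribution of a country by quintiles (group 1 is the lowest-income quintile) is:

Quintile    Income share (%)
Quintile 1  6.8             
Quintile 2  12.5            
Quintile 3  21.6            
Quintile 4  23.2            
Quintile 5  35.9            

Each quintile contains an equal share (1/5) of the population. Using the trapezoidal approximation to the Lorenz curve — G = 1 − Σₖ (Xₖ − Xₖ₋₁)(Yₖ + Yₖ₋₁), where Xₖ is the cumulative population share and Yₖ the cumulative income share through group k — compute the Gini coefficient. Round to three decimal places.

Cumulative income shares Yₖ: 0.0680, 0.1930, 0.4090, 0.6410, 1.0000
Σ (Xₖ−Xₖ₋₁)(Yₖ+Yₖ₋₁) = (1/5)(0.0680+0.0000) + (1/5)(0.1930+0.0680) + (1/5)(0.4090+0.1930) + (1/5)(0.6410+0.4090) + (1/5)(1.0000+0.6410)
  = 0.0136 + 0.0522 + 0.1204 + 0.2100 + 0.3282 = 0.7244
G = 1 − 0.7244 = 0.2756

0.276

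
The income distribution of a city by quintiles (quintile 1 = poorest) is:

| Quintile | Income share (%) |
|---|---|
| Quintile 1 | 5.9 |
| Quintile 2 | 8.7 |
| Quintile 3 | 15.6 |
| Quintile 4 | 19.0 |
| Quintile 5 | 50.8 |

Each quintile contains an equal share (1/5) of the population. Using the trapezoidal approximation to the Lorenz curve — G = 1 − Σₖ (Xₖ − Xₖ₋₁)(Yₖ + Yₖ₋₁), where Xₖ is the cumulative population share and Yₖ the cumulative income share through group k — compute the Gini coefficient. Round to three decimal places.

0.400

Cumulative income shares Yₖ: 0.0590, 0.1460, 0.3020, 0.4920, 1.0000
Σ (Xₖ−Xₖ₋₁)(Yₖ+Yₖ₋₁) = (1/5)(0.0590+0.0000) + (1/5)(0.1460+0.0590) + (1/5)(0.3020+0.1460) + (1/5)(0.4920+0.3020) + (1/5)(1.0000+0.4920)
  = 0.0118 + 0.0410 + 0.0896 + 0.1588 + 0.2984 = 0.5996
G = 1 − 0.5996 = 0.4004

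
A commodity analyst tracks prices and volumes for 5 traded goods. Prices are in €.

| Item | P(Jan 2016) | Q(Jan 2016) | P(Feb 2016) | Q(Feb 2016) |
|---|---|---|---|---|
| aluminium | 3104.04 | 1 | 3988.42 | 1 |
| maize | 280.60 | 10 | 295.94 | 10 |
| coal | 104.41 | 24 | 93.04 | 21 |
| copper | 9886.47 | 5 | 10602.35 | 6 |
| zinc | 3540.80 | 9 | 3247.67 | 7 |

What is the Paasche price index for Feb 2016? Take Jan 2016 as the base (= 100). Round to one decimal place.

103.3

Paasche price index uses current-period quantities as weights.
ΣP(Feb 2016)·Q(Feb 2016) = 3988.42×1 + 295.94×10 + 93.04×21 + 10602.35×6 + 3247.67×7 = 3988.42 + 2959.4 + 1953.84 + 63614.1 + 22733.69 = 95249.45
ΣP(Jan 2016)·Q(Feb 2016) = 3104.04×1 + 280.60×10 + 104.41×21 + 9886.47×6 + 3540.80×7 = 3104.04 + 2806 + 2192.61 + 59318.82 + 24785.6 = 92207.07
Index = 95249.45 / 92207.07 × 100 = 103.2995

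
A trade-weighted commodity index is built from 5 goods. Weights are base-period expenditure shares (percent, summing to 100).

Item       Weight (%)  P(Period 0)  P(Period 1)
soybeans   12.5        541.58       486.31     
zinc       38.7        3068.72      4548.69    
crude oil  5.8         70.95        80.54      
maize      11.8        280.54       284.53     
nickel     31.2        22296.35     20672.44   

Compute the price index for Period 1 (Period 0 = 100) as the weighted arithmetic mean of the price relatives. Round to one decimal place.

soybeans: 12.5 × (486.31/541.58) = 12.5 × 0.897947 = 11.2243
zinc: 38.7 × (4548.69/3068.72) = 38.7 × 1.482276 = 57.3641
crude oil: 5.8 × (80.54/70.95) = 5.8 × 1.135166 = 6.5840
maize: 11.8 × (284.53/280.54) = 11.8 × 1.014223 = 11.9678
nickel: 31.2 × (20672.44/22296.35) = 31.2 × 0.927167 = 28.9276
Index = Σ wᵢ·(p₁ᵢ/p₀ᵢ) = 11.2243 + 57.3641 + 6.5840 + 11.9678 + 28.9276 = 116.0678

116.1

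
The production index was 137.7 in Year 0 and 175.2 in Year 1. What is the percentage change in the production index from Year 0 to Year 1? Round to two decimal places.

Change = (175.2 − 137.7) / 137.7 × 100
       = 37.5 / 137.7 × 100 = 27.2331%

27.23%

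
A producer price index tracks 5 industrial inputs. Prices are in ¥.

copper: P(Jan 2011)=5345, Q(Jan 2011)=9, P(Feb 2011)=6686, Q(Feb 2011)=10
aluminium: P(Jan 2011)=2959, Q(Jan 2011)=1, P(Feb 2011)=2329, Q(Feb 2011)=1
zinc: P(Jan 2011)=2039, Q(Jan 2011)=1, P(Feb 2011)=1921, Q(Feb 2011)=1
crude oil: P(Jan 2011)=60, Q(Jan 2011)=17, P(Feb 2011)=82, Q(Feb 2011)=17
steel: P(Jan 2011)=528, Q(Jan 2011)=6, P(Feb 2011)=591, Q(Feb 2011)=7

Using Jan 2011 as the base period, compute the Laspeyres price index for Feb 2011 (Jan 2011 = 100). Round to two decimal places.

121.07

Laspeyres price index uses base-period quantities as weights.
ΣP(Feb 2011)·Q(Jan 2011) = 6686×9 + 2329×1 + 1921×1 + 82×17 + 591×6 = 60174 + 2329 + 1921 + 1394 + 3546 = 69364
ΣP(Jan 2011)·Q(Jan 2011) = 5345×9 + 2959×1 + 2039×1 + 60×17 + 528×6 = 48105 + 2959 + 2039 + 1020 + 3168 = 57291
Index = 69364 / 57291 × 100 = 121.0731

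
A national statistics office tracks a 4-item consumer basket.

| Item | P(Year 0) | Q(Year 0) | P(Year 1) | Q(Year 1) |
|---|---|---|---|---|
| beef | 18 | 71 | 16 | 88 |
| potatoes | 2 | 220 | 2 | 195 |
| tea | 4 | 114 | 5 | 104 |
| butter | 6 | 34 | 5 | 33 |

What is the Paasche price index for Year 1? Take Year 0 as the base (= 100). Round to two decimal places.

Paasche price index uses current-period quantities as weights.
ΣP(Year 1)·Q(Year 1) = 16×88 + 2×195 + 5×104 + 5×33 = 1408 + 390 + 520 + 165 = 2483
ΣP(Year 0)·Q(Year 1) = 18×88 + 2×195 + 4×104 + 6×33 = 1584 + 390 + 416 + 198 = 2588
Index = 2483 / 2588 × 100 = 95.9428

95.94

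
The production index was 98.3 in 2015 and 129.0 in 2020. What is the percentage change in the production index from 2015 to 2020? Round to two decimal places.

Change = (129.0 − 98.3) / 98.3 × 100
       = 30.7 / 98.3 × 100 = 31.2309%

31.23%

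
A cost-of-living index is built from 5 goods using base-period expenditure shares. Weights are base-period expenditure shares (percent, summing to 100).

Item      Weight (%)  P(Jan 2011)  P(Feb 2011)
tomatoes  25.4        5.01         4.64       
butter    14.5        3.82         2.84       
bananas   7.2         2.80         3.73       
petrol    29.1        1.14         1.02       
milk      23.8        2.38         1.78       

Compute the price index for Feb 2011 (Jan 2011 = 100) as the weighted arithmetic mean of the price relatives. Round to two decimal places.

87.73

tomatoes: 25.4 × (4.64/5.01) = 25.4 × 0.926148 = 23.5242
butter: 14.5 × (2.84/3.82) = 14.5 × 0.743455 = 10.7801
bananas: 7.2 × (3.73/2.80) = 7.2 × 1.332143 = 9.5914
petrol: 29.1 × (1.02/1.14) = 29.1 × 0.894737 = 26.0368
milk: 23.8 × (1.78/2.38) = 23.8 × 0.747899 = 17.8000
Index = Σ wᵢ·(p₁ᵢ/p₀ᵢ) = 23.5242 + 10.7801 + 9.5914 + 26.0368 + 17.8000 = 87.7325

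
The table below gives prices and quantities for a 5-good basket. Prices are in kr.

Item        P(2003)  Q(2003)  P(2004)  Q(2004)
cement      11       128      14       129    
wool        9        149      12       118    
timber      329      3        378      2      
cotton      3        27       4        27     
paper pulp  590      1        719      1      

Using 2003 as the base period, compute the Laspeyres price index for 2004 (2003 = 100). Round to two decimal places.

Laspeyres price index uses base-period quantities as weights.
ΣP(2004)·Q(2003) = 14×128 + 12×149 + 378×3 + 4×27 + 719×1 = 1792 + 1788 + 1134 + 108 + 719 = 5541
ΣP(2003)·Q(2003) = 11×128 + 9×149 + 329×3 + 3×27 + 590×1 = 1408 + 1341 + 987 + 81 + 590 = 4407
Index = 5541 / 4407 × 100 = 125.7318

125.73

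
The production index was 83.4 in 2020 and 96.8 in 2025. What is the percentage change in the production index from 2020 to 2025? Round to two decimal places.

Change = (96.8 − 83.4) / 83.4 × 100
       = 13.4 / 83.4 × 100 = 16.0671%

16.07%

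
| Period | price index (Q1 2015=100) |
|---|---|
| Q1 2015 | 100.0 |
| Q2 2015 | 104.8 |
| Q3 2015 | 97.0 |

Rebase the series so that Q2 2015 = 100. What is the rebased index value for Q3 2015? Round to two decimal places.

92.56

Rebased(Q3 2015) = 97.0 / 104.8 × 100 = 92.5573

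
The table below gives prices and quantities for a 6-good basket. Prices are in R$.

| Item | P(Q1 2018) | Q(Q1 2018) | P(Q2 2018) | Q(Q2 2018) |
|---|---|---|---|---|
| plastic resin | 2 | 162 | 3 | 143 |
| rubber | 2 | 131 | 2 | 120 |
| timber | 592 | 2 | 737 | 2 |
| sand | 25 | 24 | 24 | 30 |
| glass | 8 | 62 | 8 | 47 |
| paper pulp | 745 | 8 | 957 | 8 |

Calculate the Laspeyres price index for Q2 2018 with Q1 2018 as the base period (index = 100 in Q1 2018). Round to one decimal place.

124.1

Laspeyres price index uses base-period quantities as weights.
ΣP(Q2 2018)·Q(Q1 2018) = 3×162 + 2×131 + 737×2 + 24×24 + 8×62 + 957×8 = 486 + 262 + 1474 + 576 + 496 + 7656 = 10950
ΣP(Q1 2018)·Q(Q1 2018) = 2×162 + 2×131 + 592×2 + 25×24 + 8×62 + 745×8 = 324 + 262 + 1184 + 600 + 496 + 5960 = 8826
Index = 10950 / 8826 × 100 = 124.0653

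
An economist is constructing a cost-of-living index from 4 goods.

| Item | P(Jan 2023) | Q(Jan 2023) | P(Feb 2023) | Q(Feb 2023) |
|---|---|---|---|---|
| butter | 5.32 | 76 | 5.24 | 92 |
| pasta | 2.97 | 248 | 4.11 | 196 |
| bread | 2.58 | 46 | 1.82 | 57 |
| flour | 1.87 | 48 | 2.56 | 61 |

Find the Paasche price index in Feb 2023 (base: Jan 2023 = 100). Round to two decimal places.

Paasche price index uses current-period quantities as weights.
ΣP(Feb 2023)·Q(Feb 2023) = 5.24×92 + 4.11×196 + 1.82×57 + 2.56×61 = 482.08 + 805.56 + 103.74 + 156.16 = 1547.54
ΣP(Jan 2023)·Q(Feb 2023) = 5.32×92 + 2.97×196 + 2.58×57 + 1.87×61 = 489.44 + 582.12 + 147.06 + 114.07 = 1332.69
Index = 1547.54 / 1332.69 × 100 = 116.1215

116.12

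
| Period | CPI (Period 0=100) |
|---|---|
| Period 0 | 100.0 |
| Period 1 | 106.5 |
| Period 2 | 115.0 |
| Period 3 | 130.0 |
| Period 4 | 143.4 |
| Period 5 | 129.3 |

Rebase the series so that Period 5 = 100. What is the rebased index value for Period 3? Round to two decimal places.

100.54

Rebased(Period 3) = 130.0 / 129.3 × 100 = 100.5414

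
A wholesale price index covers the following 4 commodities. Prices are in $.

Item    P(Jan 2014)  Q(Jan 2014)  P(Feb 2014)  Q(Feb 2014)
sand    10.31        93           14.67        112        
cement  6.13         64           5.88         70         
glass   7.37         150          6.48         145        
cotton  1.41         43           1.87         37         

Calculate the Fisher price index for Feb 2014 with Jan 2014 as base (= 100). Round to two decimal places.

112.10

Laspeyres component (base-period weights):
ΣP(Feb 2014)Q(Jan 2014) = 14.67×93 + 5.88×64 + 6.48×150 + 1.87×43 = 1364.31 + 376.32 + 972 + 80.41 = 2793.04
ΣP(Jan 2014)Q(Jan 2014) = 10.31×93 + 6.13×64 + 7.37×150 + 1.41×43 = 958.83 + 392.32 + 1105.5 + 60.63 = 2517.28
L = 2793.04 / 2517.28 × 100 = 110.9547
Paasche component (current-period weights):
ΣP(Feb 2014)Q(Feb 2014) = 14.67×112 + 5.88×70 + 6.48×145 + 1.87×37 = 1643.04 + 411.6 + 939.6 + 69.19 = 3063.43
ΣP(Jan 2014)Q(Feb 2014) = 10.31×112 + 6.13×70 + 7.37×145 + 1.41×37 = 1154.72 + 429.1 + 1068.65 + 52.17 = 2704.64
P = 3063.43 / 2704.64 × 100 = 113.2657
Fisher = √(L × P) = √(110.9547 × 113.2657) = 112.1042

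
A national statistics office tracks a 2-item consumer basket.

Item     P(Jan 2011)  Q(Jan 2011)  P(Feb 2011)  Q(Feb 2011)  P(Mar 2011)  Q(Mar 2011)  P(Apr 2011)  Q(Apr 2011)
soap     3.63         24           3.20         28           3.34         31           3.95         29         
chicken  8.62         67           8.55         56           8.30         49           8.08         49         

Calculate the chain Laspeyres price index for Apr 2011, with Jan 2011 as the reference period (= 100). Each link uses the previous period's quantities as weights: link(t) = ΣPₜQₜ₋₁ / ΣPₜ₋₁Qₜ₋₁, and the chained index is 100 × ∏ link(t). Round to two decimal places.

Link Jan 2011→Feb 2011:
ΣP(Feb 2011)Q(Jan 2011) = 3.20×24 + 8.55×67 = 76.8 + 572.85 = 649.65
ΣP(Jan 2011)Q(Jan 2011) = 3.63×24 + 8.62×67 = 87.12 + 577.54 = 664.66
link = 649.65/664.66 = 0.977417
Link Feb 2011→Mar 2011:
ΣP(Mar 2011)Q(Feb 2011) = 3.34×28 + 8.30×56 = 93.52 + 464.8 = 558.32
ΣP(Feb 2011)Q(Feb 2011) = 3.20×28 + 8.55×56 = 89.6 + 478.8 = 568.4
link = 558.32/568.4 = 0.982266
Link Mar 2011→Apr 2011:
ΣP(Apr 2011)Q(Mar 2011) = 3.95×31 + 8.08×49 = 122.45 + 395.92 = 518.37
ΣP(Mar 2011)Q(Mar 2011) = 3.34×31 + 8.30×49 = 103.54 + 406.7 = 510.24
link = 518.37/510.24 = 1.015934
Chained index = 100 × 0.977417 × 0.982266 × 1.015934 = 97.5381

97.54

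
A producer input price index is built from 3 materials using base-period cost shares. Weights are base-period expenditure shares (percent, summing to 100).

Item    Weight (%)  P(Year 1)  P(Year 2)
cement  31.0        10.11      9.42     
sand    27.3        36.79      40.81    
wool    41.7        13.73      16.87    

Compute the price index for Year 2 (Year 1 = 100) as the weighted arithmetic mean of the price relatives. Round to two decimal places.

110.40

cement: 31.0 × (9.42/10.11) = 31.0 × 0.931751 = 28.8843
sand: 27.3 × (40.81/36.79) = 27.3 × 1.109269 = 30.2830
wool: 41.7 × (16.87/13.73) = 41.7 × 1.228696 = 51.2366
Index = Σ wᵢ·(p₁ᵢ/p₀ᵢ) = 28.8843 + 30.2830 + 51.2366 = 110.4039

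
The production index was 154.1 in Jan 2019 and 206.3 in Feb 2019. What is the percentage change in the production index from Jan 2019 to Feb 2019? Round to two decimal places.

Change = (206.3 − 154.1) / 154.1 × 100
       = 52.2 / 154.1 × 100 = 33.8741%

33.87%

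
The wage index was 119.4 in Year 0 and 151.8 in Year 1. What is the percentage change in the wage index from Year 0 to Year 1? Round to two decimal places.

27.14%

Change = (151.8 − 119.4) / 119.4 × 100
       = 32.4 / 119.4 × 100 = 27.1357%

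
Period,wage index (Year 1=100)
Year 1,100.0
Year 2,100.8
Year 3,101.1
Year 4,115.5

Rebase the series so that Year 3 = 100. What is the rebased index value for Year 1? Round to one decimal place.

Rebased(Year 1) = 100.0 / 101.1 × 100 = 98.9120

98.9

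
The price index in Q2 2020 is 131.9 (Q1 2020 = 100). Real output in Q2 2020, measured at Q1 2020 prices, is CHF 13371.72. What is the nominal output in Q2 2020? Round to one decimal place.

17637.3

Nominal = Real × (Index/100) = 13371.72 × (131.9/100)
        = 13371.72 × 1.319 = 17637.2987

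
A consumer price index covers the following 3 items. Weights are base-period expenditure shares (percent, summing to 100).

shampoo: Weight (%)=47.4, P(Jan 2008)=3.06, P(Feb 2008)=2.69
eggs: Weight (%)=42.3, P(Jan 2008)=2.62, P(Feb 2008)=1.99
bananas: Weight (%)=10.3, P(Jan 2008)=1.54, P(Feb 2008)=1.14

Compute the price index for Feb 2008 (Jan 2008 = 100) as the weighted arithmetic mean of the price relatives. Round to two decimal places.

81.42

shampoo: 47.4 × (2.69/3.06) = 47.4 × 0.879085 = 41.6686
eggs: 42.3 × (1.99/2.62) = 42.3 × 0.759542 = 32.1286
bananas: 10.3 × (1.14/1.54) = 10.3 × 0.740260 = 7.6247
Index = Σ wᵢ·(p₁ᵢ/p₀ᵢ) = 41.6686 + 32.1286 + 7.6247 = 81.4219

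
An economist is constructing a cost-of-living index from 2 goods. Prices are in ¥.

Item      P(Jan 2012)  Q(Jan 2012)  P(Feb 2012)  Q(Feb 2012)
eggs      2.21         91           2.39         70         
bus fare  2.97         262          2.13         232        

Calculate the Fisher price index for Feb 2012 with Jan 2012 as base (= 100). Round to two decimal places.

78.80

Laspeyres component (base-period weights):
ΣP(Feb 2012)Q(Jan 2012) = 2.39×91 + 2.13×262 = 217.49 + 558.06 = 775.55
ΣP(Jan 2012)Q(Jan 2012) = 2.21×91 + 2.97×262 = 201.11 + 778.14 = 979.25
L = 775.55 / 979.25 × 100 = 79.1984
Paasche component (current-period weights):
ΣP(Feb 2012)Q(Feb 2012) = 2.39×70 + 2.13×232 = 167.3 + 494.16 = 661.46
ΣP(Jan 2012)Q(Feb 2012) = 2.21×70 + 2.97×232 = 154.7 + 689.04 = 843.74
P = 661.46 / 843.74 × 100 = 78.3962
Fisher = √(L × P) = √(79.1984 × 78.3962) = 78.7963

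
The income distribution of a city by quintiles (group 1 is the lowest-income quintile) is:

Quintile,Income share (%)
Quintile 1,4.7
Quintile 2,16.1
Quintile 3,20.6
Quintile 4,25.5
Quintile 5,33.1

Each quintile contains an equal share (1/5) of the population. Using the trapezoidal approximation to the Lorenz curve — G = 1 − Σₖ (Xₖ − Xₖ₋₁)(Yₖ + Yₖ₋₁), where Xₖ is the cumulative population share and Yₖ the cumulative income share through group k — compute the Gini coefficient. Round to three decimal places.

0.265

Cumulative income shares Yₖ: 0.0470, 0.2080, 0.4140, 0.6690, 1.0000
Σ (Xₖ−Xₖ₋₁)(Yₖ+Yₖ₋₁) = (1/5)(0.0470+0.0000) + (1/5)(0.2080+0.0470) + (1/5)(0.4140+0.2080) + (1/5)(0.6690+0.4140) + (1/5)(1.0000+0.6690)
  = 0.0094 + 0.0510 + 0.1244 + 0.2166 + 0.3338 = 0.7352
G = 1 − 0.7352 = 0.2648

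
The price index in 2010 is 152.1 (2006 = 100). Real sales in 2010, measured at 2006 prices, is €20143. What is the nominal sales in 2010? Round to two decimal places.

30637.50

Nominal = Real × (Index/100) = 20143 × (152.1/100)
        = 20143 × 1.521 = 30637.5030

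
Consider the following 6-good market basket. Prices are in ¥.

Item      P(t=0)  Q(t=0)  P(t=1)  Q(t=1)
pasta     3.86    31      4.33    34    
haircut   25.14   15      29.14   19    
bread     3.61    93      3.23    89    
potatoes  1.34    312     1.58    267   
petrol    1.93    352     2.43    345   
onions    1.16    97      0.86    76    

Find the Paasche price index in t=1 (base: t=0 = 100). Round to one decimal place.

Paasche price index uses current-period quantities as weights.
ΣP(t=1)·Q(t=1) = 4.33×34 + 29.14×19 + 3.23×89 + 1.58×267 + 2.43×345 + 0.86×76 = 147.22 + 553.66 + 287.47 + 421.86 + 838.35 + 65.36 = 2313.92
ΣP(t=0)·Q(t=1) = 3.86×34 + 25.14×19 + 3.61×89 + 1.34×267 + 1.93×345 + 1.16×76 = 131.24 + 477.66 + 321.29 + 357.78 + 665.85 + 88.16 = 2041.98
Index = 2313.92 / 2041.98 × 100 = 113.3175

113.3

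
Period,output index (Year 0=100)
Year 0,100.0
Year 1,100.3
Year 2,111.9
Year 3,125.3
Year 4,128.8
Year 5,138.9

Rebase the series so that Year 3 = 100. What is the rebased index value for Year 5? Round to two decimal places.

110.85

Rebased(Year 5) = 138.9 / 125.3 × 100 = 110.8540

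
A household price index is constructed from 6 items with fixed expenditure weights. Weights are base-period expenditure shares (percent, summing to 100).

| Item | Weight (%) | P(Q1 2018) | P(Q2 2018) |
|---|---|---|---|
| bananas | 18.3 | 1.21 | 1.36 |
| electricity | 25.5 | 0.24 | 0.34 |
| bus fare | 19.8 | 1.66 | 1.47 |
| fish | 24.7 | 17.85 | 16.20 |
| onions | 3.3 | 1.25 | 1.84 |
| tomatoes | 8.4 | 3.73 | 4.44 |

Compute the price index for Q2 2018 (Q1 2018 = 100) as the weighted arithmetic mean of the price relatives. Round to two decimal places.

111.50

bananas: 18.3 × (1.36/1.21) = 18.3 × 1.123967 = 20.5686
electricity: 25.5 × (0.34/0.24) = 25.5 × 1.416667 = 36.1250
bus fare: 19.8 × (1.47/1.66) = 19.8 × 0.885542 = 17.5337
fish: 24.7 × (16.20/17.85) = 24.7 × 0.907563 = 22.4168
onions: 3.3 × (1.84/1.25) = 3.3 × 1.472000 = 4.8576
tomatoes: 8.4 × (4.44/3.73) = 8.4 × 1.190349 = 9.9989
Index = Σ wᵢ·(p₁ᵢ/p₀ᵢ) = 20.5686 + 36.1250 + 17.5337 + 22.4168 + 4.8576 + 9.9989 = 111.5007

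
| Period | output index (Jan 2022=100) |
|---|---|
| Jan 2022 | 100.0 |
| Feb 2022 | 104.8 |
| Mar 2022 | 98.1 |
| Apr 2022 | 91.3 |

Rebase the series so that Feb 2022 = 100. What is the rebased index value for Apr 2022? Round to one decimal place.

Rebased(Apr 2022) = 91.3 / 104.8 × 100 = 87.1183

87.1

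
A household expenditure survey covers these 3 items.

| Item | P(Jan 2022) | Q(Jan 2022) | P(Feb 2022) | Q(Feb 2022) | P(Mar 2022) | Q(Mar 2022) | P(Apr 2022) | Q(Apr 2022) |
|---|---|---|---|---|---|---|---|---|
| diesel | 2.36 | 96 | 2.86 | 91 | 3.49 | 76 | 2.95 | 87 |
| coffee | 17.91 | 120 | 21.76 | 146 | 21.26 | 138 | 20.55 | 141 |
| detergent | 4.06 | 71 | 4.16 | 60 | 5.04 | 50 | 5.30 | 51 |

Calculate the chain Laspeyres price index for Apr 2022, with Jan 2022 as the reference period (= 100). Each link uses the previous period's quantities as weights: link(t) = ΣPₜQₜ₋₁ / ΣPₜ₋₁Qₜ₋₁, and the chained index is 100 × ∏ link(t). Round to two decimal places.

116.21

Link Jan 2022→Feb 2022:
ΣP(Feb 2022)Q(Jan 2022) = 2.86×96 + 21.76×120 + 4.16×71 = 274.56 + 2611.2 + 295.36 = 3181.12
ΣP(Jan 2022)Q(Jan 2022) = 2.36×96 + 17.91×120 + 4.06×71 = 226.56 + 2149.2 + 288.26 = 2664.02
link = 3181.12/2664.02 = 1.194105
Link Feb 2022→Mar 2022:
ΣP(Mar 2022)Q(Feb 2022) = 3.49×91 + 21.26×146 + 5.04×60 = 317.59 + 3103.96 + 302.4 = 3723.95
ΣP(Feb 2022)Q(Feb 2022) = 2.86×91 + 21.76×146 + 4.16×60 = 260.26 + 3176.96 + 249.6 = 3686.82
link = 3723.95/3686.82 = 1.010071
Link Mar 2022→Apr 2022:
ΣP(Apr 2022)Q(Mar 2022) = 2.95×76 + 20.55×138 + 5.30×50 = 224.2 + 2835.9 + 265 = 3325.1
ΣP(Mar 2022)Q(Mar 2022) = 3.49×76 + 21.26×138 + 5.04×50 = 265.24 + 2933.88 + 252 = 3451.12
link = 3325.1/3451.12 = 0.963484
Chained index = 100 × 1.194105 × 1.010071 × 0.963484 = 116.2088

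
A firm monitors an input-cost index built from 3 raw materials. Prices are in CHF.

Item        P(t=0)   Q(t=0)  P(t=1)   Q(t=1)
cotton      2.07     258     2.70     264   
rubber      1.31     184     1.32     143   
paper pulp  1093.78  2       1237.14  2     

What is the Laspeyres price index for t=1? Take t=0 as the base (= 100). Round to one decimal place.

115.2

Laspeyres price index uses base-period quantities as weights.
ΣP(t=1)·Q(t=0) = 2.70×258 + 1.32×184 + 1237.14×2 = 696.6 + 242.88 + 2474.28 = 3413.76
ΣP(t=0)·Q(t=0) = 2.07×258 + 1.31×184 + 1093.78×2 = 534.06 + 241.04 + 2187.56 = 2962.66
Index = 3413.76 / 2962.66 × 100 = 115.2262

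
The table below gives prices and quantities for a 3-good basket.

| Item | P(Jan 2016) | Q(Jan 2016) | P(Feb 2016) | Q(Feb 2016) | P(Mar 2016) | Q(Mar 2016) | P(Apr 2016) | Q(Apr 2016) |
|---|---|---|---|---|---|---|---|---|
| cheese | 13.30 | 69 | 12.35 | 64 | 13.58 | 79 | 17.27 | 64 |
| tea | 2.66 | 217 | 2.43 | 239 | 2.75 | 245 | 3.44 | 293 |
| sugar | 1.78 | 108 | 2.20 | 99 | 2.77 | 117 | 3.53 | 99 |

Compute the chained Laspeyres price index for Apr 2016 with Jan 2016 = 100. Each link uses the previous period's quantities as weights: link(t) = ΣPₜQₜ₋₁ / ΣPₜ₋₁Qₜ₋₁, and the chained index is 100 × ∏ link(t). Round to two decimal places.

Link Jan 2016→Feb 2016:
ΣP(Feb 2016)Q(Jan 2016) = 12.35×69 + 2.43×217 + 2.20×108 = 852.15 + 527.31 + 237.6 = 1617.06
ΣP(Jan 2016)Q(Jan 2016) = 13.30×69 + 2.66×217 + 1.78×108 = 917.7 + 577.22 + 192.24 = 1687.16
link = 1617.06/1687.16 = 0.958451
Link Feb 2016→Mar 2016:
ΣP(Mar 2016)Q(Feb 2016) = 13.58×64 + 2.75×239 + 2.77×99 = 869.12 + 657.25 + 274.23 = 1800.6
ΣP(Feb 2016)Q(Feb 2016) = 12.35×64 + 2.43×239 + 2.20×99 = 790.4 + 580.77 + 217.8 = 1588.97
link = 1800.6/1588.97 = 1.133187
Link Mar 2016→Apr 2016:
ΣP(Apr 2016)Q(Mar 2016) = 17.27×79 + 3.44×245 + 3.53×117 = 1364.33 + 842.8 + 413.01 = 2620.14
ΣP(Mar 2016)Q(Mar 2016) = 13.58×79 + 2.75×245 + 2.77×117 = 1072.82 + 673.75 + 324.09 = 2070.66
link = 2620.14/2070.66 = 1.265365
Chained index = 100 × 0.958451 × 1.133187 × 1.265365 = 137.4318

137.43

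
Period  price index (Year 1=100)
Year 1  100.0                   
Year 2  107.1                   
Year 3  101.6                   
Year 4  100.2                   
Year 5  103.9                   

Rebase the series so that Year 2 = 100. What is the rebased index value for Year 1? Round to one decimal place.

Rebased(Year 1) = 100.0 / 107.1 × 100 = 93.3707

93.4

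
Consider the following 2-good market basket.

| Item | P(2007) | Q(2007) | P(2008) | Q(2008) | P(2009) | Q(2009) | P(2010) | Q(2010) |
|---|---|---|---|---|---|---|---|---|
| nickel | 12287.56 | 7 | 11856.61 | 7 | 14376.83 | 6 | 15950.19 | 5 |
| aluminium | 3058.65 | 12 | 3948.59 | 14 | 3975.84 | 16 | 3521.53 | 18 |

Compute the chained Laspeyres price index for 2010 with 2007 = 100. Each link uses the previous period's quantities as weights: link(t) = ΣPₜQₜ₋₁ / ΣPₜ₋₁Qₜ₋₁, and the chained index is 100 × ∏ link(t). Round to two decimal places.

Link 2007→2008:
ΣP(2008)Q(2007) = 11856.61×7 + 3948.59×12 = 82996.27 + 47383.08 = 130379.35
ΣP(2007)Q(2007) = 12287.56×7 + 3058.65×12 = 86012.92 + 36703.8 = 122716.72
link = 130379.35/122716.72 = 1.062442
Link 2008→2009:
ΣP(2009)Q(2008) = 14376.83×7 + 3975.84×14 = 100637.81 + 55661.76 = 156299.57
ΣP(2008)Q(2008) = 11856.61×7 + 3948.59×14 = 82996.27 + 55280.26 = 138276.53
link = 156299.57/138276.53 = 1.130341
Link 2009→2010:
ΣP(2010)Q(2009) = 15950.19×6 + 3521.53×16 = 95701.14 + 56344.48 = 152045.62
ΣP(2009)Q(2009) = 14376.83×6 + 3975.84×16 = 86260.98 + 63613.44 = 149874.42
link = 152045.62/149874.42 = 1.014487
Chained index = 100 × 1.062442 × 1.130341 × 1.014487 = 121.8318

121.83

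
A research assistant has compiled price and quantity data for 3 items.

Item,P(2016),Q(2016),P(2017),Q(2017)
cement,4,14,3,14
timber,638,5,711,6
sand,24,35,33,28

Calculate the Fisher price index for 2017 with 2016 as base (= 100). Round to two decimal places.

Laspeyres component (base-period weights):
ΣP(2017)Q(2016) = 3×14 + 711×5 + 33×35 = 42 + 3555 + 1155 = 4752
ΣP(2016)Q(2016) = 4×14 + 638×5 + 24×35 = 56 + 3190 + 840 = 4086
L = 4752 / 4086 × 100 = 116.2996
Paasche component (current-period weights):
ΣP(2017)Q(2017) = 3×14 + 711×6 + 33×28 = 42 + 4266 + 924 = 5232
ΣP(2016)Q(2017) = 4×14 + 638×6 + 24×28 = 56 + 3828 + 672 = 4556
P = 5232 / 4556 × 100 = 114.8376
Fisher = √(L × P) = √(116.2996 × 114.8376) = 115.5663

115.57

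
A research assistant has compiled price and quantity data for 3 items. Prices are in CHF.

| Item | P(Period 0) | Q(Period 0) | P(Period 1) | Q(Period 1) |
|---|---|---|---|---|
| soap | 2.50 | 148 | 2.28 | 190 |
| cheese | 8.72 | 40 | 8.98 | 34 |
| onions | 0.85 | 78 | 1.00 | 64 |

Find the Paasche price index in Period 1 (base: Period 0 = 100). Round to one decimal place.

97.2

Paasche price index uses current-period quantities as weights.
ΣP(Period 1)·Q(Period 1) = 2.28×190 + 8.98×34 + 1.00×64 = 433.2 + 305.32 + 64 = 802.52
ΣP(Period 0)·Q(Period 1) = 2.50×190 + 8.72×34 + 0.85×64 = 475 + 296.48 + 54.4 = 825.88
Index = 802.52 / 825.88 × 100 = 97.1715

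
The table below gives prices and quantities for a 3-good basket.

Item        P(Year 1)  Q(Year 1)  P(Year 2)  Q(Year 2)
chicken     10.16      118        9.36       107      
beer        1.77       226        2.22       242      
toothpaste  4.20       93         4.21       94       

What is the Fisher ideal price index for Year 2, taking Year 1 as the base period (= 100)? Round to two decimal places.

100.84

Laspeyres component (base-period weights):
ΣP(Year 2)Q(Year 1) = 9.36×118 + 2.22×226 + 4.21×93 = 1104.48 + 501.72 + 391.53 = 1997.73
ΣP(Year 1)Q(Year 1) = 10.16×118 + 1.77×226 + 4.20×93 = 1198.88 + 400.02 + 390.6 = 1989.5
L = 1997.73 / 1989.5 × 100 = 100.4137
Paasche component (current-period weights):
ΣP(Year 2)Q(Year 2) = 9.36×107 + 2.22×242 + 4.21×94 = 1001.52 + 537.24 + 395.74 = 1934.5
ΣP(Year 1)Q(Year 2) = 10.16×107 + 1.77×242 + 4.20×94 = 1087.12 + 428.34 + 394.8 = 1910.26
P = 1934.5 / 1910.26 × 100 = 101.2689
Fisher = √(L × P) = √(100.4137 × 101.2689) = 100.8404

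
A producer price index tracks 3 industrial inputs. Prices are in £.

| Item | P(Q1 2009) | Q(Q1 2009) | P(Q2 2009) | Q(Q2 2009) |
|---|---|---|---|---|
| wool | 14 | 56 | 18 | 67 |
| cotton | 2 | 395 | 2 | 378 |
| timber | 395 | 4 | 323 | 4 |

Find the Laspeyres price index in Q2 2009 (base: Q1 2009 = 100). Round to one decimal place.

98.0

Laspeyres price index uses base-period quantities as weights.
ΣP(Q2 2009)·Q(Q1 2009) = 18×56 + 2×395 + 323×4 = 1008 + 790 + 1292 = 3090
ΣP(Q1 2009)·Q(Q1 2009) = 14×56 + 2×395 + 395×4 = 784 + 790 + 1580 = 3154
Index = 3090 / 3154 × 100 = 97.9708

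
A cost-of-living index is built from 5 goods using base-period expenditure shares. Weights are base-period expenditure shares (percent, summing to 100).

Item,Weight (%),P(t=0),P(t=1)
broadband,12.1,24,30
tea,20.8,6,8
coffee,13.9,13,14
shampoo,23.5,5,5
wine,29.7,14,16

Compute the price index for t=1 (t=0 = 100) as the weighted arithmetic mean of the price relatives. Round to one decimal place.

broadband: 12.1 × (30/24) = 12.1 × 1.250000 = 15.1250
tea: 20.8 × (8/6) = 20.8 × 1.333333 = 27.7333
coffee: 13.9 × (14/13) = 13.9 × 1.076923 = 14.9692
shampoo: 23.5 × (5/5) = 23.5 × 1.000000 = 23.5000
wine: 29.7 × (16/14) = 29.7 × 1.142857 = 33.9429
Index = Σ wᵢ·(p₁ᵢ/p₀ᵢ) = 15.1250 + 27.7333 + 14.9692 + 23.5000 + 33.9429 = 115.2704

115.3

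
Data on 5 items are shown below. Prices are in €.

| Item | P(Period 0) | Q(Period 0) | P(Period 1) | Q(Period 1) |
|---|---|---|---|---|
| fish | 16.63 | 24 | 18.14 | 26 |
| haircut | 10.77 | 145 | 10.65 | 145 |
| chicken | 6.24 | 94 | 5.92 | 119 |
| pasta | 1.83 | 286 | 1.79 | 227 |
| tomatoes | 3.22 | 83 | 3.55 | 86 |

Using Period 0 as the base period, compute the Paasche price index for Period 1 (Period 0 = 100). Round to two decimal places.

100.09

Paasche price index uses current-period quantities as weights.
ΣP(Period 1)·Q(Period 1) = 18.14×26 + 10.65×145 + 5.92×119 + 1.79×227 + 3.55×86 = 471.64 + 1544.25 + 704.48 + 406.33 + 305.3 = 3432
ΣP(Period 0)·Q(Period 1) = 16.63×26 + 10.77×145 + 6.24×119 + 1.83×227 + 3.22×86 = 432.38 + 1561.65 + 742.56 + 415.41 + 276.92 = 3428.92
Index = 3432 / 3428.92 × 100 = 100.0898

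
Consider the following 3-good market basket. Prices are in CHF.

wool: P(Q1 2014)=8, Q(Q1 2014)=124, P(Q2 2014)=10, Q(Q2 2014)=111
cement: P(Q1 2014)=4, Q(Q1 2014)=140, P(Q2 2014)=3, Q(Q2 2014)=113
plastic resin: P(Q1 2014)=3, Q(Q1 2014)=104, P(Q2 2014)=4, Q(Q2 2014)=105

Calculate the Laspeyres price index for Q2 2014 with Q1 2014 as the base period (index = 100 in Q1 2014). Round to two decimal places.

Laspeyres price index uses base-period quantities as weights.
ΣP(Q2 2014)·Q(Q1 2014) = 10×124 + 3×140 + 4×104 = 1240 + 420 + 416 = 2076
ΣP(Q1 2014)·Q(Q1 2014) = 8×124 + 4×140 + 3×104 = 992 + 560 + 312 = 1864
Index = 2076 / 1864 × 100 = 111.3734

111.37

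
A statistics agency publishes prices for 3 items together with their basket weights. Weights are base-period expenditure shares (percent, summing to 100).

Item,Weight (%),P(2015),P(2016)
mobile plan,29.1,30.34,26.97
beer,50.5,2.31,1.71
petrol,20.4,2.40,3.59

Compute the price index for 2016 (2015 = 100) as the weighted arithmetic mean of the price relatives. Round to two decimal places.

mobile plan: 29.1 × (26.97/30.34) = 29.1 × 0.888926 = 25.8677
beer: 50.5 × (1.71/2.31) = 50.5 × 0.740260 = 37.3831
petrol: 20.4 × (3.59/2.40) = 20.4 × 1.495833 = 30.5150
Index = Σ wᵢ·(p₁ᵢ/p₀ᵢ) = 25.8677 + 37.3831 + 30.5150 = 93.7658

93.77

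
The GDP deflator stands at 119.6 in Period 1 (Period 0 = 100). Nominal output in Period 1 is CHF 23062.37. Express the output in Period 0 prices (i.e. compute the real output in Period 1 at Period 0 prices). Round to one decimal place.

Real = Nominal ÷ (Index/100) = 23062.37 ÷ (119.6/100)
     = 23062.37 ÷ 1.196 = 19282.9181

19282.9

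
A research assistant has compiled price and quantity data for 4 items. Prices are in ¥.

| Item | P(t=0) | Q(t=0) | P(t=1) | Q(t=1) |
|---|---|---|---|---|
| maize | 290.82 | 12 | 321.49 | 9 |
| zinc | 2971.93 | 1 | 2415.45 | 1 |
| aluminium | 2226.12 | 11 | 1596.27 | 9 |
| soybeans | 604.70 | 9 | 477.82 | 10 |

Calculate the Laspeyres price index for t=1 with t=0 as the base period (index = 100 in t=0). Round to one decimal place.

77.3

Laspeyres price index uses base-period quantities as weights.
ΣP(t=1)·Q(t=0) = 321.49×12 + 2415.45×1 + 1596.27×11 + 477.82×9 = 3857.88 + 2415.45 + 17558.97 + 4300.38 = 28132.68
ΣP(t=0)·Q(t=0) = 290.82×12 + 2971.93×1 + 2226.12×11 + 604.70×9 = 3489.84 + 2971.93 + 24487.32 + 5442.3 = 36391.39
Index = 28132.68 / 36391.39 × 100 = 77.3059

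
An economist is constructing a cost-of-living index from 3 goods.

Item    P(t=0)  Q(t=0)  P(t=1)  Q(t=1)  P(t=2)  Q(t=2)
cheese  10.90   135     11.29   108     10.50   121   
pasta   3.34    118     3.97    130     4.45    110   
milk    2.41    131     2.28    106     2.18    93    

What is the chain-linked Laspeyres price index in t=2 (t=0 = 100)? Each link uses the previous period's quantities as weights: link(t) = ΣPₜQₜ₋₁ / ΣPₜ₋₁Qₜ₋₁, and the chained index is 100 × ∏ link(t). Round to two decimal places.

103.26

Link t=0→t=1:
ΣP(t=1)Q(t=0) = 11.29×135 + 3.97×118 + 2.28×131 = 1524.15 + 468.46 + 298.68 = 2291.29
ΣP(t=0)Q(t=0) = 10.90×135 + 3.34×118 + 2.41×131 = 1471.5 + 394.12 + 315.71 = 2181.33
link = 2291.29/2181.33 = 1.050410
Link t=1→t=2:
ΣP(t=2)Q(t=1) = 10.50×108 + 4.45×130 + 2.18×106 = 1134 + 578.5 + 231.08 = 1943.58
ΣP(t=1)Q(t=1) = 11.29×108 + 3.97×130 + 2.28×106 = 1219.32 + 516.1 + 241.68 = 1977.1
link = 1943.58/1977.1 = 0.983046
Chained index = 100 × 1.050410 × 0.983046 = 103.2601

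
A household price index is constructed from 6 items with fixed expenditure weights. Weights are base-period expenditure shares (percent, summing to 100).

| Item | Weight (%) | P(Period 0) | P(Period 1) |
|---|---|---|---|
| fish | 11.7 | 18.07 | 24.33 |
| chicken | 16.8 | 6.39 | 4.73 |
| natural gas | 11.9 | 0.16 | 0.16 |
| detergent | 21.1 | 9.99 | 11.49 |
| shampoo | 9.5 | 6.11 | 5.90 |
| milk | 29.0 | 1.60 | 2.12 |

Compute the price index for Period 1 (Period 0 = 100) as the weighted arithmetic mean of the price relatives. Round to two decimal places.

fish: 11.7 × (24.33/18.07) = 11.7 × 1.346431 = 15.7532
chicken: 16.8 × (4.73/6.39) = 16.8 × 0.740219 = 12.4357
natural gas: 11.9 × (0.16/0.16) = 11.9 × 1.000000 = 11.9000
detergent: 21.1 × (11.49/9.99) = 21.1 × 1.150150 = 24.2682
shampoo: 9.5 × (5.90/6.11) = 9.5 × 0.965630 = 9.1735
milk: 29.0 × (2.12/1.60) = 29.0 × 1.325000 = 38.4250
Index = Σ wᵢ·(p₁ᵢ/p₀ᵢ) = 15.7532 + 12.4357 + 11.9000 + 24.2682 + 9.1735 + 38.4250 = 111.9556

111.96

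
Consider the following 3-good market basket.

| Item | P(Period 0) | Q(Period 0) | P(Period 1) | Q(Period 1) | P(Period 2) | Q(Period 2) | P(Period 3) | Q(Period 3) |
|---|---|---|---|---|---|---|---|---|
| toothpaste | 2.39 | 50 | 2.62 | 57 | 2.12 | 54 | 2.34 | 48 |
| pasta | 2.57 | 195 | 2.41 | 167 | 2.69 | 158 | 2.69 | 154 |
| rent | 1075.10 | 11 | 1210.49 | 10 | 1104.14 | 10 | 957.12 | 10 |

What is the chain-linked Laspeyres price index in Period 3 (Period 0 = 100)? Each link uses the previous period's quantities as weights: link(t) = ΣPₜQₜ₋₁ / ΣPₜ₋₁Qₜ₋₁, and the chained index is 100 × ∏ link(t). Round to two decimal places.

89.66

Link Period 0→Period 1:
ΣP(Period 1)Q(Period 0) = 2.62×50 + 2.41×195 + 1210.49×11 = 131 + 469.95 + 13315.39 = 13916.34
ΣP(Period 0)Q(Period 0) = 2.39×50 + 2.57×195 + 1075.10×11 = 119.5 + 501.15 + 11826.1 = 12446.75
link = 13916.34/12446.75 = 1.118070
Link Period 1→Period 2:
ΣP(Period 2)Q(Period 1) = 2.12×57 + 2.69×167 + 1104.14×10 = 120.84 + 449.23 + 11041.4 = 11611.47
ΣP(Period 1)Q(Period 1) = 2.62×57 + 2.41×167 + 1210.49×10 = 149.34 + 402.47 + 12104.9 = 12656.71
link = 11611.47/12656.71 = 0.917416
Link Period 2→Period 3:
ΣP(Period 3)Q(Period 2) = 2.34×54 + 2.69×158 + 957.12×10 = 126.36 + 425.02 + 9571.2 = 10122.58
ΣP(Period 2)Q(Period 2) = 2.12×54 + 2.69×158 + 1104.14×10 = 114.48 + 425.02 + 11041.4 = 11580.9
link = 10122.58/11580.9 = 0.874075
Chained index = 100 × 1.118070 × 0.917416 × 0.874075 = 89.6570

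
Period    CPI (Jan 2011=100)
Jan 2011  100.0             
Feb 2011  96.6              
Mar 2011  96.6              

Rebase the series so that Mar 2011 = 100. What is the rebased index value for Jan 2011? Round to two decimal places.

103.52

Rebased(Jan 2011) = 100.0 / 96.6 × 100 = 103.5197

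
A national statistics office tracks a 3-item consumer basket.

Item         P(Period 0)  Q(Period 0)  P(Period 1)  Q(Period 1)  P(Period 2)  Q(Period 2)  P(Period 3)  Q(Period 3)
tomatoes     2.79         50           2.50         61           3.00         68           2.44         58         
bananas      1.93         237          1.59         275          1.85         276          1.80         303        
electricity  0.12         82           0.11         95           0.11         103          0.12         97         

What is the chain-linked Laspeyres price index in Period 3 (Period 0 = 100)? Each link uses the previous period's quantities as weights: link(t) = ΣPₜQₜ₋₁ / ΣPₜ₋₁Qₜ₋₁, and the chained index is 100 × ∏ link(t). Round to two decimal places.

91.60

Link Period 0→Period 1:
ΣP(Period 1)Q(Period 0) = 2.50×50 + 1.59×237 + 0.11×82 = 125 + 376.83 + 9.02 = 510.85
ΣP(Period 0)Q(Period 0) = 2.79×50 + 1.93×237 + 0.12×82 = 139.5 + 457.41 + 9.84 = 606.75
link = 510.85/606.75 = 0.841945
Link Period 1→Period 2:
ΣP(Period 2)Q(Period 1) = 3.00×61 + 1.85×275 + 0.11×95 = 183 + 508.75 + 10.45 = 702.2
ΣP(Period 1)Q(Period 1) = 2.50×61 + 1.59×275 + 0.11×95 = 152.5 + 437.25 + 10.45 = 600.2
link = 702.2/600.2 = 1.169943
Link Period 2→Period 3:
ΣP(Period 3)Q(Period 2) = 2.44×68 + 1.80×276 + 0.12×103 = 165.92 + 496.8 + 12.36 = 675.08
ΣP(Period 2)Q(Period 2) = 3.00×68 + 1.85×276 + 0.11×103 = 204 + 510.6 + 11.33 = 725.93
link = 675.08/725.93 = 0.929952
Chained index = 100 × 0.841945 × 1.169943 × 0.929952 = 91.6028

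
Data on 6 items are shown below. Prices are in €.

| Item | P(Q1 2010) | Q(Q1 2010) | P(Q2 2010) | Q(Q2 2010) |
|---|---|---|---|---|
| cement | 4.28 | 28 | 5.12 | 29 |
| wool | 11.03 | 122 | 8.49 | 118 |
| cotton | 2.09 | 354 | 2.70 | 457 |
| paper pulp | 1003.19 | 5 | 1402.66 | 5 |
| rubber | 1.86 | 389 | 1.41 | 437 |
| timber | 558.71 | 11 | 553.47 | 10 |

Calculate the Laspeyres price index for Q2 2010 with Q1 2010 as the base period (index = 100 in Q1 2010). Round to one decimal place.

Laspeyres price index uses base-period quantities as weights.
ΣP(Q2 2010)·Q(Q1 2010) = 5.12×28 + 8.49×122 + 2.70×354 + 1402.66×5 + 1.41×389 + 553.47×11 = 143.36 + 1035.78 + 955.8 + 7013.3 + 548.49 + 6088.17 = 15784.9
ΣP(Q1 2010)·Q(Q1 2010) = 4.28×28 + 11.03×122 + 2.09×354 + 1003.19×5 + 1.86×389 + 558.71×11 = 119.84 + 1345.66 + 739.86 + 5015.95 + 723.54 + 6145.81 = 14090.66
Index = 15784.9 / 14090.66 × 100 = 112.0239

112.0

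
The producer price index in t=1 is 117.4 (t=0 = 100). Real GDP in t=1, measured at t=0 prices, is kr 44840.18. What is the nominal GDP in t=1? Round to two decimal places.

Nominal = Real × (Index/100) = 44840.18 × (117.4/100)
        = 44840.18 × 1.174 = 52642.3713

52642.37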